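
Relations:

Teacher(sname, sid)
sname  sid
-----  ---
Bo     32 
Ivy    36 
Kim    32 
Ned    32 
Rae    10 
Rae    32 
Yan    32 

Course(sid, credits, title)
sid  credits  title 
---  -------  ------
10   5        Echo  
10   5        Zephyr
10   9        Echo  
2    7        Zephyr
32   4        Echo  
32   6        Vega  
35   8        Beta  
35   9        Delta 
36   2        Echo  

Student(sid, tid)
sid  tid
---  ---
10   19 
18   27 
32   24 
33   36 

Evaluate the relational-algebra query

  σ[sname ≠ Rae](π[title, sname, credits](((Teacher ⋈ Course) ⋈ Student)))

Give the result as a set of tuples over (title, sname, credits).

Natural join on sid: {(Bo, 32, 4, Echo), (Bo, 32, 6, Vega), (Ivy, 36, 2, Echo), (Kim, 32, 4, Echo), (Kim, 32, 6, Vega), (Ned, 32, 4, Echo), (Ned, 32, 6, Vega), (Rae, 10, 5, Echo), (Rae, 10, 5, Zephyr), (Rae, 10, 9, Echo), (Rae, 32, 4, Echo), (Rae, 32, 6, Vega), (Yan, 32, 4, Echo), (Yan, 32, 6, Vega)}
Natural join on sid: {(Bo, 32, 4, Echo, 24), (Bo, 32, 6, Vega, 24), (Kim, 32, 4, Echo, 24), (Kim, 32, 6, Vega, 24), (Ned, 32, 4, Echo, 24), (Ned, 32, 6, Vega, 24), (Rae, 10, 5, Echo, 19), (Rae, 10, 5, Zephyr, 19), (Rae, 10, 9, Echo, 19), (Rae, 32, 4, Echo, 24), (Rae, 32, 6, Vega, 24), (Yan, 32, 4, Echo, 24), (Yan, 32, 6, Vega, 24)}
π_{title, sname, credits} gives {(Echo, Bo, 4), (Echo, Kim, 4), (Echo, Ned, 4), (Echo, Rae, 4), (Echo, Rae, 5), (Echo, Rae, 9), (Echo, Yan, 4), (Vega, Bo, 6), (Vega, Kim, 6), (Vega, Ned, 6), (Vega, Rae, 6), (Vega, Yan, 6), (Zephyr, Rae, 5)}.
σ[sname ≠ Rae]: keep tuples satisfying sname ≠ Rae → {(Echo, Bo, 4), (Echo, Kim, 4), (Echo, Ned, 4), (Echo, Yan, 4), (Vega, Bo, 6), (Vega, Kim, 6), (Vega, Ned, 6), (Vega, Yan, 6)}

{(Echo, Bo, 4), (Echo, Kim, 4), (Echo, Ned, 4), (Echo, Yan, 4), (Vega, Bo, 6), (Vega, Kim, 6), (Vega, Ned, 6), (Vega, Yan, 6)}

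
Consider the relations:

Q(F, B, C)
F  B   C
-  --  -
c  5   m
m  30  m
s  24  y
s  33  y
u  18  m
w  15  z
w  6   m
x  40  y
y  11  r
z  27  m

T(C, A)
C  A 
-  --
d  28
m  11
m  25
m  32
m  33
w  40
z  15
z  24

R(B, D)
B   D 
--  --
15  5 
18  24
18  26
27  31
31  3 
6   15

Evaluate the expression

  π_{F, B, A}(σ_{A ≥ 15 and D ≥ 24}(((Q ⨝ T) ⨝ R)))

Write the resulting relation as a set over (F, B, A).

{(u, 18, 25), (u, 18, 32), (u, 18, 33), (z, 27, 25), (z, 27, 32), (z, 27, 33)}

Natural join on C: {(c, 5, m, 11), (c, 5, m, 25), (c, 5, m, 32), (c, 5, m, 33), (m, 30, m, 11), (m, 30, m, 25), (m, 30, m, 32), (m, 30, m, 33), (u, 18, m, 11), (u, 18, m, 25), (u, 18, m, 32), (u, 18, m, 33), (w, 15, z, 15), (w, 15, z, 24), (w, 6, m, 11), (w, 6, m, 25), (w, 6, m, 32), (w, 6, m, 33), (z, 27, m, 11), (z, 27, m, 25), (z, 27, m, 32), (z, 27, m, 33)}
Natural join on B: {(u, 18, m, 11, 24), (u, 18, m, 11, 26), (u, 18, m, 25, 24), (u, 18, m, 25, 26), (u, 18, m, 32, 24), (u, 18, m, 32, 26), (u, 18, m, 33, 24), (u, 18, m, 33, 26), (w, 15, z, 15, 5), (w, 15, z, 24, 5), (w, 6, m, 11, 15), (w, 6, m, 25, 15), (w, 6, m, 32, 15), (w, 6, m, 33, 15), (z, 27, m, 11, 31), (z, 27, m, 25, 31), (z, 27, m, 32, 31), (z, 27, m, 33, 31)}
Filtering on A ≥ 15 and D ≥ 24 leaves {(u, 18, m, 25, 24), (u, 18, m, 25, 26), (u, 18, m, 32, 24), (u, 18, m, 32, 26), (u, 18, m, 33, 24), (u, 18, m, 33, 26), (z, 27, m, 25, 31), (z, 27, m, 32, 31), (z, 27, m, 33, 31)}.
Projecting to F, B, A (3 duplicate(s) eliminated): {(u, 18, 25), (u, 18, 32), (u, 18, 33), (z, 27, 25), (z, 27, 32), (z, 27, 33)}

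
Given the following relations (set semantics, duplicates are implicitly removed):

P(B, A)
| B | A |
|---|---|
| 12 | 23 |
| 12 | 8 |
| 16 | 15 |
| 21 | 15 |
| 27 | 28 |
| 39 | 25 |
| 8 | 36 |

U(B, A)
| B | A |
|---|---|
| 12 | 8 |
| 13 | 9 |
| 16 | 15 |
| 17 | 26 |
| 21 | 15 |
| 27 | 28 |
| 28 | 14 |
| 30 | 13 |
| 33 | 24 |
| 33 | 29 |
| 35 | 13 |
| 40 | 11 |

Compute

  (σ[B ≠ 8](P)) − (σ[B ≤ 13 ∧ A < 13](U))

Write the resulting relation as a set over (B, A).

Selection B ≠ 8: {(12, 23), (12, 8), (16, 15), (21, 15), (27, 28), (39, 25)}
Selection B ≤ 13 ∧ A < 13: {(12, 8), (13, 9)}
Taking the difference: {(12, 23), (16, 15), (21, 15), (27, 28), (39, 25)}

{(12, 23), (16, 15), (21, 15), (27, 28), (39, 25)}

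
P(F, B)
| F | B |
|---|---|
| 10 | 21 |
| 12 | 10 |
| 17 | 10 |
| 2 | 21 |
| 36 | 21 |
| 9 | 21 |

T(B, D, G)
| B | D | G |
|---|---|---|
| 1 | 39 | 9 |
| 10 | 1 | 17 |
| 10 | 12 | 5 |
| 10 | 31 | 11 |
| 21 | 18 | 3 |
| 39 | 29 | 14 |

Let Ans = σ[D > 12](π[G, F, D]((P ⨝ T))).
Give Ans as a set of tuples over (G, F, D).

Joining P and T on B yields {(10, 21, 18, 3), (12, 10, 1, 17), (12, 10, 12, 5), (12, 10, 31, 11), (17, 10, 1, 17), (17, 10, 12, 5), (17, 10, 31, 11), (2, 21, 18, 3), (36, 21, 18, 3), (9, 21, 18, 3)}.
Projecting to G, F, D: {(11, 12, 31), (11, 17, 31), (17, 12, 1), (17, 17, 1), (3, 10, 18), (3, 2, 18), (3, 36, 18), (3, 9, 18), (5, 12, 12), (5, 17, 12)}
σ[D > 12]: keep tuples satisfying D > 12 → {(11, 12, 31), (11, 17, 31), (3, 10, 18), (3, 2, 18), (3, 36, 18), (3, 9, 18)}

{(11, 12, 31), (11, 17, 31), (3, 10, 18), (3, 2, 18), (3, 36, 18), (3, 9, 18)}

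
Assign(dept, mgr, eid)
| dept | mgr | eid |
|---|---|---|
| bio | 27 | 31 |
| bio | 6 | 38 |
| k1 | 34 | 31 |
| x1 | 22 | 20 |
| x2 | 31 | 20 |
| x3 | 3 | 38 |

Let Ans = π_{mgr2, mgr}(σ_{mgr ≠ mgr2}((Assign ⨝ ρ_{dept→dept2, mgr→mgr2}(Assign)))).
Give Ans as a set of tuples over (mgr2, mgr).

{(22, 31), (27, 34), (3, 6), (31, 22), (34, 27), (6, 3)}

ρ[dept→dept2, mgr→mgr2]: schema becomes (dept2, mgr2, eid); tuples unchanged.
Natural join on eid: {(bio, 27, 31, bio, 27), (bio, 27, 31, k1, 34), (bio, 6, 38, bio, 6), (bio, 6, 38, x3, 3), (k1, 34, 31, bio, 27), (k1, 34, 31, k1, 34), (x1, 22, 20, x1, 22), (x1, 22, 20, x2, 31), (x2, 31, 20, x1, 22), (x2, 31, 20, x2, 31), (x3, 3, 38, bio, 6), (x3, 3, 38, x3, 3)}
Selection mgr ≠ mgr2: {(bio, 27, 31, k1, 34), (bio, 6, 38, x3, 3), (k1, 34, 31, bio, 27), (x1, 22, 20, x2, 31), (x2, 31, 20, x1, 22), (x3, 3, 38, bio, 6)}
Keep only column(s) mgr2, mgr: {(22, 31), (27, 34), (3, 6), (31, 22), (34, 27), (6, 3)}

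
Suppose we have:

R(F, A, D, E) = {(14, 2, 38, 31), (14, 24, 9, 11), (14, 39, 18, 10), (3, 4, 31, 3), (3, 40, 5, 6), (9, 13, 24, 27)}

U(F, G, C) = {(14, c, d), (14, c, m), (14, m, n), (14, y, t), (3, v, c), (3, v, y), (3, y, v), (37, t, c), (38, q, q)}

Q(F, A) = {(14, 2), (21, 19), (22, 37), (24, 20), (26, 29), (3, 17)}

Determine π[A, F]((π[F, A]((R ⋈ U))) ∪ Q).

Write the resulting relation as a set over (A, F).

{(17, 3), (19, 21), (2, 14), (20, 24), (24, 14), (29, 26), (37, 22), (39, 14), (4, 3), (40, 3)}

Joining R and U on F yields {(14, 2, 38, 31, c, d), (14, 2, 38, 31, c, m), (14, 2, 38, 31, m, n), (14, 2, 38, 31, y, t), (14, 24, 9, 11, c, d), (14, 24, 9, 11, c, m), (14, 24, 9, 11, m, n), (14, 24, 9, 11, y, t), (14, 39, 18, 10, c, d), (14, 39, 18, 10, c, m), (14, 39, 18, 10, m, n), (14, 39, 18, 10, y, t), (3, 4, 31, 3, v, c), (3, 4, 31, 3, v, y), (3, 4, 31, 3, y, v), (3, 40, 5, 6, v, c), (3, 40, 5, 6, v, y), (3, 40, 5, 6, y, v)}.
π[F, A]: project onto (F, A) (13 duplicate(s) eliminated) → {(14, 2), (14, 24), (14, 39), (3, 4), (3, 40)}
Set union of the two operands is {(14, 2), (14, 24), (14, 39), (21, 19), (22, 37), (24, 20), (26, 29), (3, 17), (3, 4), (3, 40)}.
π[A, F]: project onto (A, F) → {(17, 3), (19, 21), (2, 14), (20, 24), (24, 14), (29, 26), (37, 22), (39, 14), (4, 3), (40, 3)}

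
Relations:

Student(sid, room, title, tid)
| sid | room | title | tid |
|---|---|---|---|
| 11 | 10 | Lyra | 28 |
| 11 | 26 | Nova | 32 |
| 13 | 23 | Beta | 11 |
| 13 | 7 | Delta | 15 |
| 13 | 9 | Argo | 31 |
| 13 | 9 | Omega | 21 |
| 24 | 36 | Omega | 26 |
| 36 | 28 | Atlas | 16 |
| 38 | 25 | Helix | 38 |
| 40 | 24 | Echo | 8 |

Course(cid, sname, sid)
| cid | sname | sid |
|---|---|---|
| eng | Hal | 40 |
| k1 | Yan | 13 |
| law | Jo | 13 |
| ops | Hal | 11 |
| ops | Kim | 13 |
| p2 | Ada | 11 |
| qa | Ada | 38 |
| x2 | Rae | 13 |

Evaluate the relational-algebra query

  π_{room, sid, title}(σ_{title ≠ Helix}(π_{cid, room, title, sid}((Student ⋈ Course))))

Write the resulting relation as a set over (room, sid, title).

Natural join on sid: {(11, 10, Lyra, 28, ops, Hal), (11, 10, Lyra, 28, p2, Ada), (11, 26, Nova, 32, ops, Hal), (11, 26, Nova, 32, p2, Ada), (13, 23, Beta, 11, k1, Yan), (13, 23, Beta, 11, law, Jo), (13, 23, Beta, 11, ops, Kim), (13, 23, Beta, 11, x2, Rae), (13, 7, Delta, 15, k1, Yan), (13, 7, Delta, 15, law, Jo), (13, 7, Delta, 15, ops, Kim), (13, 7, Delta, 15, x2, Rae), (13, 9, Argo, 31, k1, Yan), (13, 9, Argo, 31, law, Jo), (13, 9, Argo, 31, ops, Kim), (13, 9, Argo, 31, x2, Rae), (13, 9, Omega, 21, k1, Yan), (13, 9, Omega, 21, law, Jo), (13, 9, Omega, 21, ops, Kim), (13, 9, Omega, 21, x2, Rae), (38, 25, Helix, 38, qa, Ada), (40, 24, Echo, 8, eng, Hal)}
π[cid, room, title, sid]: project onto (cid, room, title, sid) → {(eng, 24, Echo, 40), (k1, 23, Beta, 13), (k1, 7, Delta, 13), (k1, 9, Argo, 13), (k1, 9, Omega, 13), (law, 23, Beta, 13), (law, 7, Delta, 13), (law, 9, Argo, 13), (law, 9, Omega, 13), (ops, 10, Lyra, 11), (ops, 23, Beta, 13), (ops, 26, Nova, 11), (ops, 7, Delta, 13), (ops, 9, Argo, 13), (ops, 9, Omega, 13), (p2, 10, Lyra, 11), (p2, 26, Nova, 11), (qa, 25, Helix, 38), (x2, 23, Beta, 13), (x2, 7, Delta, 13), (x2, 9, Argo, 13), (x2, 9, Omega, 13)}
σ[title ≠ Helix]: keep tuples satisfying title ≠ Helix → {(eng, 24, Echo, 40), (k1, 23, Beta, 13), (k1, 7, Delta, 13), (k1, 9, Argo, 13), (k1, 9, Omega, 13), (law, 23, Beta, 13), (law, 7, Delta, 13), (law, 9, Argo, 13), (law, 9, Omega, 13), (ops, 10, Lyra, 11), (ops, 23, Beta, 13), (ops, 26, Nova, 11), (ops, 7, Delta, 13), (ops, 9, Argo, 13), (ops, 9, Omega, 13), (p2, 10, Lyra, 11), (p2, 26, Nova, 11), (x2, 23, Beta, 13), (x2, 7, Delta, 13), (x2, 9, Argo, 13), (x2, 9, Omega, 13)}
π[room, sid, title]: project onto (room, sid, title) (14 duplicate(s) eliminated) → {(10, 11, Lyra), (23, 13, Beta), (24, 40, Echo), (26, 11, Nova), (7, 13, Delta), (9, 13, Argo), (9, 13, Omega)}

{(10, 11, Lyra), (23, 13, Beta), (24, 40, Echo), (26, 11, Nova), (7, 13, Delta), (9, 13, Argo), (9, 13, Omega)}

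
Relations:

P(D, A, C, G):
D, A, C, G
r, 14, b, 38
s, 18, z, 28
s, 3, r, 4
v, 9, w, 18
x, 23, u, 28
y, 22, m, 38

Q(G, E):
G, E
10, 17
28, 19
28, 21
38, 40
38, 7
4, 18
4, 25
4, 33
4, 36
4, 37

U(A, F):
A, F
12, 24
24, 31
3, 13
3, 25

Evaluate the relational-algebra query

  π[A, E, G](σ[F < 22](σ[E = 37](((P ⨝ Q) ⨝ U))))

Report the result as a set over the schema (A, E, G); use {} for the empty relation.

{(3, 37, 4)}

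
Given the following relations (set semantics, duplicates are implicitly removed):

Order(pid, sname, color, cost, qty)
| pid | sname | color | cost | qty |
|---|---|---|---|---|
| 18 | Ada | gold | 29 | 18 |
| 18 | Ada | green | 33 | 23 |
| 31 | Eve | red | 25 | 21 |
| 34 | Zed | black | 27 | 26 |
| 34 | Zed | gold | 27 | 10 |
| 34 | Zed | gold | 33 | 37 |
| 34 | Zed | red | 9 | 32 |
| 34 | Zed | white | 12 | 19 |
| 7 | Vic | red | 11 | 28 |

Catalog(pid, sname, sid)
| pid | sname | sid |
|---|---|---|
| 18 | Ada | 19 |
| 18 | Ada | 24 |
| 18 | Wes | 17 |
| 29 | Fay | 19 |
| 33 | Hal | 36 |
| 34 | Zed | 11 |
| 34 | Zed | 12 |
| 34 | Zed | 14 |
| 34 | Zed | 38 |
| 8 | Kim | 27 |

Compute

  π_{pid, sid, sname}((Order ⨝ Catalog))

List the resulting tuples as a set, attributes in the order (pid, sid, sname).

Order ⋈ Catalog (natural join on pid, sname): {(18, Ada, gold, 29, 18, 19), (18, Ada, gold, 29, 18, 24), (18, Ada, green, 33, 23, 19), (18, Ada, green, 33, 23, 24), (34, Zed, black, 27, 26, 11), (34, Zed, black, 27, 26, 12), (34, Zed, black, 27, 26, 14), (34, Zed, black, 27, 26, 38), (34, Zed, gold, 27, 10, 11), (34, Zed, gold, 27, 10, 12), (34, Zed, gold, 27, 10, 14), (34, Zed, gold, 27, 10, 38), (34, Zed, gold, 33, 37, 11), (34, Zed, gold, 33, 37, 12), (34, Zed, gold, 33, 37, 14), (34, Zed, gold, 33, 37, 38), (34, Zed, red, 9, 32, 11), (34, Zed, red, 9, 32, 12), (34, Zed, red, 9, 32, 14), (34, Zed, red, 9, 32, 38), (34, Zed, white, 12, 19, 11), (34, Zed, white, 12, 19, 12), (34, Zed, white, 12, 19, 14), (34, Zed, white, 12, 19, 38)}
π_{pid, sid, sname} gives {(18, 19, Ada), (18, 24, Ada), (34, 11, Zed), (34, 12, Zed), (34, 14, Zed), (34, 38, Zed)} (18 duplicate(s) eliminated).

{(18, 19, Ada), (18, 24, Ada), (34, 11, Zed), (34, 12, Zed), (34, 14, Zed), (34, 38, Zed)}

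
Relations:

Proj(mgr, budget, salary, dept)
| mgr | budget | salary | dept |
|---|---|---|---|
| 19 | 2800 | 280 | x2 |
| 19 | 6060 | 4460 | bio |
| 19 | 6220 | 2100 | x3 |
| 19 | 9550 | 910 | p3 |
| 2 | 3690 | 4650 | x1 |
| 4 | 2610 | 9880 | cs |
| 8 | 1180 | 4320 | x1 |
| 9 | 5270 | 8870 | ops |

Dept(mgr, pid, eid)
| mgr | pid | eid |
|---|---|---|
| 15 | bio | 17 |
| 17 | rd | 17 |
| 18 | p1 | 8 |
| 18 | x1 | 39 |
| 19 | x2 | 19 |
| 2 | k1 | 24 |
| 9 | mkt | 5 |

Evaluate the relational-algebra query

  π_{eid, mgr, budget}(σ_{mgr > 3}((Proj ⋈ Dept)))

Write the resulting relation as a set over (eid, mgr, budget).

Joining Proj and Dept on mgr yields {(19, 2800, 280, x2, x2, 19), (19, 6060, 4460, bio, x2, 19), (19, 6220, 2100, x3, x2, 19), (19, 9550, 910, p3, x2, 19), (2, 3690, 4650, x1, k1, 24), (9, 5270, 8870, ops, mkt, 5)}.
Selection mgr > 3: {(19, 2800, 280, x2, x2, 19), (19, 6060, 4460, bio, x2, 19), (19, 6220, 2100, x3, x2, 19), (19, 9550, 910, p3, x2, 19), (9, 5270, 8870, ops, mkt, 5)}
π[eid, mgr, budget]: project onto (eid, mgr, budget) → {(19, 19, 2800), (19, 19, 6060), (19, 19, 6220), (19, 19, 9550), (5, 9, 5270)}

{(19, 19, 2800), (19, 19, 6060), (19, 19, 6220), (19, 19, 9550), (5, 9, 5270)}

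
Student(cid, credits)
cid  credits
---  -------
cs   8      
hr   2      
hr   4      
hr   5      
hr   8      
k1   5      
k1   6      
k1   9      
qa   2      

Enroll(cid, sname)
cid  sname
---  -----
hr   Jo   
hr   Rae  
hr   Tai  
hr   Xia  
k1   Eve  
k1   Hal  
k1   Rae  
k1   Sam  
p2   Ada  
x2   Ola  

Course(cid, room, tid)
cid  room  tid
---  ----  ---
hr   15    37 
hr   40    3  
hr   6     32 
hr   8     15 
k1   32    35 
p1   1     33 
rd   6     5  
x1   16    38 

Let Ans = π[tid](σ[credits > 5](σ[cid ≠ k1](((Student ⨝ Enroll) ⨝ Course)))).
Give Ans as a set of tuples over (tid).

{15, 3, 32, 37}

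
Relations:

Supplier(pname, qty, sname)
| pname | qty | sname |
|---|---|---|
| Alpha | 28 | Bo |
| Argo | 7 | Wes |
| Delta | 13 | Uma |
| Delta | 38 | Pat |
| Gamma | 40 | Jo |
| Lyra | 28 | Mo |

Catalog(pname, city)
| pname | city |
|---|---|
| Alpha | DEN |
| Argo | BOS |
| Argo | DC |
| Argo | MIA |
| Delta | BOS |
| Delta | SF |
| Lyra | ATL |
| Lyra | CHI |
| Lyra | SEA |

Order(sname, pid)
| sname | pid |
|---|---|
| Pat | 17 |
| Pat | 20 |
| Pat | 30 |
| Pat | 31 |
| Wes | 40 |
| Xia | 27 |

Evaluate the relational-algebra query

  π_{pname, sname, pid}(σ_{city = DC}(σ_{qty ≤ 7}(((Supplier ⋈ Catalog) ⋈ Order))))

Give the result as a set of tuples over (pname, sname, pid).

{(Argo, Wes, 40)}

Supplier ⋈ Catalog (natural join on pname): {(Alpha, 28, Bo, DEN), (Argo, 7, Wes, BOS), (Argo, 7, Wes, DC), (Argo, 7, Wes, MIA), (Delta, 13, Uma, BOS), (Delta, 13, Uma, SF), (Delta, 38, Pat, BOS), (Delta, 38, Pat, SF), (Lyra, 28, Mo, ATL), (Lyra, 28, Mo, CHI), (Lyra, 28, Mo, SEA)}
(Supplier ⋈ Catalog) ⋈ Order (natural join on sname): {(Argo, 7, Wes, BOS, 40), (Argo, 7, Wes, DC, 40), (Argo, 7, Wes, MIA, 40), (Delta, 38, Pat, BOS, 17), (Delta, 38, Pat, BOS, 20), (Delta, 38, Pat, BOS, 30), (Delta, 38, Pat, BOS, 31), (Delta, 38, Pat, SF, 17), (Delta, 38, Pat, SF, 20), (Delta, 38, Pat, SF, 30), (Delta, 38, Pat, SF, 31)}
σ[qty ≤ 7]: keep tuples satisfying qty ≤ 7 → {(Argo, 7, Wes, BOS, 40), (Argo, 7, Wes, DC, 40), (Argo, 7, Wes, MIA, 40)}
σ[city = DC]: keep tuples satisfying city = DC → {(Argo, 7, Wes, DC, 40)}
Keep only column(s) pname, sname, pid: {(Argo, Wes, 40)}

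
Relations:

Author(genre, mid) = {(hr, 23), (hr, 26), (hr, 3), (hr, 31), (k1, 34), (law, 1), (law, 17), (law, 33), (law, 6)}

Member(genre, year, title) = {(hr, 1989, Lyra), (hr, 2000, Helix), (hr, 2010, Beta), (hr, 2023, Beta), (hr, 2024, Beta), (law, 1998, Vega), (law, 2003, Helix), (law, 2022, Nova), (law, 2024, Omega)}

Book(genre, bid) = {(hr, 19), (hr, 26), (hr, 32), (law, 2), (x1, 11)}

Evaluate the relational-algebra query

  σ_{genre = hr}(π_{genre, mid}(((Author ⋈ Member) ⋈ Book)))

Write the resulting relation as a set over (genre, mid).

{(hr, 23), (hr, 26), (hr, 3), (hr, 31)}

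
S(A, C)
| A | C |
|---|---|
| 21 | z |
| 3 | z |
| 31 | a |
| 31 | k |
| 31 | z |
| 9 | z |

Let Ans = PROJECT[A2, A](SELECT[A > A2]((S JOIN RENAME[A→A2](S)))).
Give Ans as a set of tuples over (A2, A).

ρ[A→A2]: schema becomes (A2, C); tuples unchanged.
Joining S and RENAME[A→A2](S) on C yields {(21, z, 21), (21, z, 3), (21, z, 31), (21, z, 9), (3, z, 21), (3, z, 3), (3, z, 31), (3, z, 9), (31, a, 31), (31, k, 31), (31, z, 21), (31, z, 3), (31, z, 31), (31, z, 9), (9, z, 21), (9, z, 3), (9, z, 31), (9, z, 9)}.
σ[A > A2]: keep tuples satisfying A > A2 → {(21, z, 3), (21, z, 9), (31, z, 21), (31, z, 3), (31, z, 9), (9, z, 3)}
π_{A2, A} gives {(21, 31), (3, 21), (3, 31), (3, 9), (9, 21), (9, 31)}.

{(21, 31), (3, 21), (3, 31), (3, 9), (9, 21), (9, 31)}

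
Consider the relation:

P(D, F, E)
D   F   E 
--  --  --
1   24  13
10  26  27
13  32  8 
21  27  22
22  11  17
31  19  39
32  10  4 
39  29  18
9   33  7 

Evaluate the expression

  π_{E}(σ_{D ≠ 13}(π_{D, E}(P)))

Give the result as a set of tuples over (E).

{13, 17, 18, 22, 27, 39, 4, 7}

π[D, E]: project onto (D, E) → {(1, 13), (10, 27), (13, 8), (21, 22), (22, 17), (31, 39), (32, 4), (39, 18), (9, 7)}
Filtering on D ≠ 13 leaves {(1, 13), (10, 27), (21, 22), (22, 17), (31, 39), (32, 4), (39, 18), (9, 7)}.
π[E]: project onto (E) → {13, 17, 18, 22, 27, 39, 4, 7}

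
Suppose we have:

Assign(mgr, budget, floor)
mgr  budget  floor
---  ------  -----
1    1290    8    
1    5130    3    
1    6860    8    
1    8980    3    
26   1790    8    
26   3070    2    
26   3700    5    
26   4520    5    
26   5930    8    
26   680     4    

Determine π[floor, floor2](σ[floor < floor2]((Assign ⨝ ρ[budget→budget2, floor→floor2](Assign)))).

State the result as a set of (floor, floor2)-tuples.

ρ[budget→budget2, floor→floor2]: schema becomes (mgr, budget2, floor2); tuples unchanged.
Joining Assign and ρ[budget→budget2, floor→floor2](Assign) on mgr yields {(1, 1290, 8, 1290, 8), (1, 1290, 8, 5130, 3), (1, 1290, 8, 6860, 8), (1, 1290, 8, 8980, 3), (1, 5130, 3, 1290, 8), (1, 5130, 3, 5130, 3), (1, 5130, 3, 6860, 8), (1, 5130, 3, 8980, 3), (1, 6860, 8, 1290, 8), (1, 6860, 8, 5130, 3), (1, 6860, 8, 6860, 8), (1, 6860, 8, 8980, 3), (1, 8980, 3, 1290, 8), (1, 8980, 3, 5130, 3), (1, 8980, 3, 6860, 8), (1, 8980, 3, 8980, 3), (26, 1790, 8, 1790, 8), (26, 1790, 8, 3070, 2), (26, 1790, 8, 3700, 5), (26, 1790, 8, 4520, 5), (26, 1790, 8, 5930, 8), (26, 1790, 8, 680, 4), (26, 3070, 2, 1790, 8), (26, 3070, 2, 3070, 2), (26, 3070, 2, 3700, 5), (26, 3070, 2, 4520, 5), (26, 3070, 2, 5930, 8), (26, 3070, 2, 680, 4), (26, 3700, 5, 1790, 8), (26, 3700, 5, 3070, 2), (26, 3700, 5, 3700, 5), (26, 3700, 5, 4520, 5), (26, 3700, 5, 5930, 8), (26, 3700, 5, 680, 4), (26, 4520, 5, 1790, 8), (26, 4520, 5, 3070, 2), (26, 4520, 5, 3700, 5), (26, 4520, 5, 4520, 5), (26, 4520, 5, 5930, 8), (26, 4520, 5, 680, 4), (26, 5930, 8, 1790, 8), (26, 5930, 8, 3070, 2), (26, 5930, 8, 3700, 5), (26, 5930, 8, 4520, 5), (26, 5930, 8, 5930, 8), (26, 5930, 8, 680, 4), (26, 680, 4, 1790, 8), (26, 680, 4, 3070, 2), (26, 680, 4, 3700, 5), (26, 680, 4, 4520, 5), (26, 680, 4, 5930, 8), (26, 680, 4, 680, 4)}.
Selection floor < floor2: {(1, 5130, 3, 1290, 8), (1, 5130, 3, 6860, 8), (1, 8980, 3, 1290, 8), (1, 8980, 3, 6860, 8), (26, 3070, 2, 1790, 8), (26, 3070, 2, 3700, 5), (26, 3070, 2, 4520, 5), (26, 3070, 2, 5930, 8), (26, 3070, 2, 680, 4), (26, 3700, 5, 1790, 8), (26, 3700, 5, 5930, 8), (26, 4520, 5, 1790, 8), (26, 4520, 5, 5930, 8), (26, 680, 4, 1790, 8), (26, 680, 4, 3700, 5), (26, 680, 4, 4520, 5), (26, 680, 4, 5930, 8)}
Projecting to floor, floor2 (10 duplicate(s) eliminated): {(2, 4), (2, 5), (2, 8), (3, 8), (4, 5), (4, 8), (5, 8)}

{(2, 4), (2, 5), (2, 8), (3, 8), (4, 5), (4, 8), (5, 8)}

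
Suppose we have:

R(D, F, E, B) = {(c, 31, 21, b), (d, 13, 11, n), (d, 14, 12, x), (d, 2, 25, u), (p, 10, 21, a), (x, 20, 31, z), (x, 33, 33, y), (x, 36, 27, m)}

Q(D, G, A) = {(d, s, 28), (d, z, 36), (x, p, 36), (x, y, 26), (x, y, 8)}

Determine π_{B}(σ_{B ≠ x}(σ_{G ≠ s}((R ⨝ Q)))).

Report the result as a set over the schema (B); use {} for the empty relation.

{m, n, u, y, z}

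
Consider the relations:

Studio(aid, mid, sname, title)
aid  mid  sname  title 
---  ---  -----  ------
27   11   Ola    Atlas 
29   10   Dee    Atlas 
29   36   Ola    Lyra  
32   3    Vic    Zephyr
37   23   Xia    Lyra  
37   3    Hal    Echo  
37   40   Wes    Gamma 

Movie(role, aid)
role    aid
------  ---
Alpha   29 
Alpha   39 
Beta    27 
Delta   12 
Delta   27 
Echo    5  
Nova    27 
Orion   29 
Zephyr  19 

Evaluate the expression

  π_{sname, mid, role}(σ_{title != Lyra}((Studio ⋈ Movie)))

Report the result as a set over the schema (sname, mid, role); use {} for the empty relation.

Joining Studio and Movie on aid yields {(27, 11, Ola, Atlas, Beta), (27, 11, Ola, Atlas, Delta), (27, 11, Ola, Atlas, Nova), (29, 10, Dee, Atlas, Alpha), (29, 10, Dee, Atlas, Orion), (29, 36, Ola, Lyra, Alpha), (29, 36, Ola, Lyra, Orion)}.
Apply σ_{title != Lyra}; surviving tuples: {(27, 11, Ola, Atlas, Beta), (27, 11, Ola, Atlas, Delta), (27, 11, Ola, Atlas, Nova), (29, 10, Dee, Atlas, Alpha), (29, 10, Dee, Atlas, Orion)}
Keep only column(s) sname, mid, role: {(Dee, 10, Alpha), (Dee, 10, Orion), (Ola, 11, Beta), (Ola, 11, Delta), (Ola, 11, Nova)}

{(Dee, 10, Alpha), (Dee, 10, Orion), (Ola, 11, Beta), (Ola, 11, Delta), (Ola, 11, Nova)}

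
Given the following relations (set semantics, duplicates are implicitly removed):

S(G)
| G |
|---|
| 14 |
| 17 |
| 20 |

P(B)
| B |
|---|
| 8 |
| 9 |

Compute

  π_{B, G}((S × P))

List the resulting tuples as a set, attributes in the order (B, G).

{(8, 14), (8, 17), (8, 20), (9, 14), (9, 17), (9, 20)}

S × P: Cartesian product, 3·2 = 6 tuples over (G, B).
π[B, G]: project onto (B, G) → {(8, 14), (8, 17), (8, 20), (9, 14), (9, 17), (9, 20)}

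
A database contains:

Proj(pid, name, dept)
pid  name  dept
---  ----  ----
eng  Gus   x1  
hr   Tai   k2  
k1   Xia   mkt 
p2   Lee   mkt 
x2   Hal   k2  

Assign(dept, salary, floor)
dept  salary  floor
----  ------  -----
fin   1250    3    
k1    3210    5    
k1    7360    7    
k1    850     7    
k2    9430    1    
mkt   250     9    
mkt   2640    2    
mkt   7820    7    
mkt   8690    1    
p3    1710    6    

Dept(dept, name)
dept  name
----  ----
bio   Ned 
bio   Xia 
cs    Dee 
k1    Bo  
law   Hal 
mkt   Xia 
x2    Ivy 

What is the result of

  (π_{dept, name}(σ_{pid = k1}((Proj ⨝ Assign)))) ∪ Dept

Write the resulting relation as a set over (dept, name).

{(bio, Ned), (bio, Xia), (cs, Dee), (k1, Bo), (law, Hal), (mkt, Xia), (x2, Ivy)}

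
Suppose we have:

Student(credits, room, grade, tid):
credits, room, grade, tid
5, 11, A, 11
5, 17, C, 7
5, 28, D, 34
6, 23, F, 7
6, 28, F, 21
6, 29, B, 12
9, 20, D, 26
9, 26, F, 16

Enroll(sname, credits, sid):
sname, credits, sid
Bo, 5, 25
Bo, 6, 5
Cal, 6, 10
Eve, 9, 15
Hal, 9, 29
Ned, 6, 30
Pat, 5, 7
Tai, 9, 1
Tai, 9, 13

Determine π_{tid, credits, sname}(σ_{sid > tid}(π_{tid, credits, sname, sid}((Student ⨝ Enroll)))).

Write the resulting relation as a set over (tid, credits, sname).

Joining Student and Enroll on credits yields {(5, 11, A, 11, Bo, 25), (5, 11, A, 11, Pat, 7), (5, 17, C, 7, Bo, 25), (5, 17, C, 7, Pat, 7), (5, 28, D, 34, Bo, 25), (5, 28, D, 34, Pat, 7), (6, 23, F, 7, Bo, 5), (6, 23, F, 7, Cal, 10), (6, 23, F, 7, Ned, 30), (6, 28, F, 21, Bo, 5), (6, 28, F, 21, Cal, 10), (6, 28, F, 21, Ned, 30), (6, 29, B, 12, Bo, 5), (6, 29, B, 12, Cal, 10), (6, 29, B, 12, Ned, 30), (9, 20, D, 26, Eve, 15), (9, 20, D, 26, Hal, 29), (9, 20, D, 26, Tai, 1), (9, 20, D, 26, Tai, 13), (9, 26, F, 16, Eve, 15), (9, 26, F, 16, Hal, 29), (9, 26, F, 16, Tai, 1), (9, 26, F, 16, Tai, 13)}.
Projecting to tid, credits, sname, sid: {(11, 5, Bo, 25), (11, 5, Pat, 7), (12, 6, Bo, 5), (12, 6, Cal, 10), (12, 6, Ned, 30), (16, 9, Eve, 15), (16, 9, Hal, 29), (16, 9, Tai, 1), (16, 9, Tai, 13), (21, 6, Bo, 5), (21, 6, Cal, 10), (21, 6, Ned, 30), (26, 9, Eve, 15), (26, 9, Hal, 29), (26, 9, Tai, 1), (26, 9, Tai, 13), (34, 5, Bo, 25), (34, 5, Pat, 7), (7, 5, Bo, 25), (7, 5, Pat, 7), (7, 6, Bo, 5), (7, 6, Cal, 10), (7, 6, Ned, 30)}
Selection sid > tid: {(11, 5, Bo, 25), (12, 6, Ned, 30), (16, 9, Hal, 29), (21, 6, Ned, 30), (26, 9, Hal, 29), (7, 5, Bo, 25), (7, 6, Cal, 10), (7, 6, Ned, 30)}
Projecting to tid, credits, sname: {(11, 5, Bo), (12, 6, Ned), (16, 9, Hal), (21, 6, Ned), (26, 9, Hal), (7, 5, Bo), (7, 6, Cal), (7, 6, Ned)}

{(11, 5, Bo), (12, 6, Ned), (16, 9, Hal), (21, 6, Ned), (26, 9, Hal), (7, 5, Bo), (7, 6, Cal), (7, 6, Ned)}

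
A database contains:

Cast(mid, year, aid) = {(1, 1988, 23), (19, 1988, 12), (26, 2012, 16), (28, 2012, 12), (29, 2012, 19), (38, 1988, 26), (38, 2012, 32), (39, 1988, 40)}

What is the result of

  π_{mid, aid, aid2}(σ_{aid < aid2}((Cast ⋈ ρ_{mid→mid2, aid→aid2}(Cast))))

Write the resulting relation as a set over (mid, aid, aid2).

{(1, 23, 26), (1, 23, 40), (19, 12, 23), (19, 12, 26), (19, 12, 40), (26, 16, 19), (26, 16, 32), (28, 12, 16), (28, 12, 19), (28, 12, 32), (29, 19, 32), (38, 26, 40)}

ρ[mid→mid2, aid→aid2]: schema becomes (mid2, year, aid2); tuples unchanged.
Joining Cast and ρ_{mid→mid2, aid→aid2}(Cast) on year yields {(1, 1988, 23, 1, 23), (1, 1988, 23, 19, 12), (1, 1988, 23, 38, 26), (1, 1988, 23, 39, 40), (19, 1988, 12, 1, 23), (19, 1988, 12, 19, 12), (19, 1988, 12, 38, 26), (19, 1988, 12, 39, 40), (26, 2012, 16, 26, 16), (26, 2012, 16, 28, 12), (26, 2012, 16, 29, 19), (26, 2012, 16, 38, 32), (28, 2012, 12, 26, 16), (28, 2012, 12, 28, 12), (28, 2012, 12, 29, 19), (28, 2012, 12, 38, 32), (29, 2012, 19, 26, 16), (29, 2012, 19, 28, 12), (29, 2012, 19, 29, 19), (29, 2012, 19, 38, 32), (38, 1988, 26, 1, 23), (38, 1988, 26, 19, 12), (38, 1988, 26, 38, 26), (38, 1988, 26, 39, 40), (38, 2012, 32, 26, 16), (38, 2012, 32, 28, 12), (38, 2012, 32, 29, 19), (38, 2012, 32, 38, 32), (39, 1988, 40, 1, 23), (39, 1988, 40, 19, 12), (39, 1988, 40, 38, 26), (39, 1988, 40, 39, 40)}.
Apply σ_{aid < aid2}; surviving tuples: {(1, 1988, 23, 38, 26), (1, 1988, 23, 39, 40), (19, 1988, 12, 1, 23), (19, 1988, 12, 38, 26), (19, 1988, 12, 39, 40), (26, 2012, 16, 29, 19), (26, 2012, 16, 38, 32), (28, 2012, 12, 26, 16), (28, 2012, 12, 29, 19), (28, 2012, 12, 38, 32), (29, 2012, 19, 38, 32), (38, 1988, 26, 39, 40)}
π_{mid, aid, aid2} gives {(1, 23, 26), (1, 23, 40), (19, 12, 23), (19, 12, 26), (19, 12, 40), (26, 16, 19), (26, 16, 32), (28, 12, 16), (28, 12, 19), (28, 12, 32), (29, 19, 32), (38, 26, 40)}.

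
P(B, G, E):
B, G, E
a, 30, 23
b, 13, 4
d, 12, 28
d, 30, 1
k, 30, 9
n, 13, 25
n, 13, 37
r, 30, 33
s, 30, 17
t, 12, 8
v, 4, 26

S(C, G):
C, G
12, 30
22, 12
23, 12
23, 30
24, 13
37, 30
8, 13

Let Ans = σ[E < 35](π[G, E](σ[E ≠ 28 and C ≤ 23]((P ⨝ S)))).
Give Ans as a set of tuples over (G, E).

Natural join on G: {(a, 30, 23, 12), (a, 30, 23, 23), (a, 30, 23, 37), (b, 13, 4, 24), (b, 13, 4, 8), (d, 12, 28, 22), (d, 12, 28, 23), (d, 30, 1, 12), (d, 30, 1, 23), (d, 30, 1, 37), (k, 30, 9, 12), (k, 30, 9, 23), (k, 30, 9, 37), (n, 13, 25, 24), (n, 13, 25, 8), (n, 13, 37, 24), (n, 13, 37, 8), (r, 30, 33, 12), (r, 30, 33, 23), (r, 30, 33, 37), (s, 30, 17, 12), (s, 30, 17, 23), (s, 30, 17, 37), (t, 12, 8, 22), (t, 12, 8, 23)}
Filtering on E ≠ 28 and C ≤ 23 leaves {(a, 30, 23, 12), (a, 30, 23, 23), (b, 13, 4, 8), (d, 30, 1, 12), (d, 30, 1, 23), (k, 30, 9, 12), (k, 30, 9, 23), (n, 13, 25, 8), (n, 13, 37, 8), (r, 30, 33, 12), (r, 30, 33, 23), (s, 30, 17, 12), (s, 30, 17, 23), (t, 12, 8, 22), (t, 12, 8, 23)}.
π[G, E]: project onto (G, E) (6 duplicate(s) eliminated) → {(12, 8), (13, 25), (13, 37), (13, 4), (30, 1), (30, 17), (30, 23), (30, 33), (30, 9)}
Filtering on E < 35 leaves {(12, 8), (13, 25), (13, 4), (30, 1), (30, 17), (30, 23), (30, 33), (30, 9)}.

{(12, 8), (13, 25), (13, 4), (30, 1), (30, 17), (30, 23), (30, 33), (30, 9)}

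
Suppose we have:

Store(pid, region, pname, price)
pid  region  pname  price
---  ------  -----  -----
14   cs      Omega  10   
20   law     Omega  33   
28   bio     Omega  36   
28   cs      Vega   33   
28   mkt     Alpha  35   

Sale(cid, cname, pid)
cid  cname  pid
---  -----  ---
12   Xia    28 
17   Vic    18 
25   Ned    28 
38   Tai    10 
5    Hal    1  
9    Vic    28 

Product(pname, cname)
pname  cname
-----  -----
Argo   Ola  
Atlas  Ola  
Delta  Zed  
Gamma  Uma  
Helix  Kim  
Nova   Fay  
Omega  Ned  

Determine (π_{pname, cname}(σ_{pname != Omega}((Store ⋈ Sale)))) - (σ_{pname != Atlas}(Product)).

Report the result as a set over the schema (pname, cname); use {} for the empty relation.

{(Alpha, Ned), (Alpha, Vic), (Alpha, Xia), (Vega, Ned), (Vega, Vic), (Vega, Xia)}

Store ⋈ Sale (natural join on pid): {(28, bio, Omega, 36, 12, Xia), (28, bio, Omega, 36, 25, Ned), (28, bio, Omega, 36, 9, Vic), (28, cs, Vega, 33, 12, Xia), (28, cs, Vega, 33, 25, Ned), (28, cs, Vega, 33, 9, Vic), (28, mkt, Alpha, 35, 12, Xia), (28, mkt, Alpha, 35, 25, Ned), (28, mkt, Alpha, 35, 9, Vic)}
Apply σ_{pname != Omega}; surviving tuples: {(28, cs, Vega, 33, 12, Xia), (28, cs, Vega, 33, 25, Ned), (28, cs, Vega, 33, 9, Vic), (28, mkt, Alpha, 35, 12, Xia), (28, mkt, Alpha, 35, 25, Ned), (28, mkt, Alpha, 35, 9, Vic)}
Keep only column(s) pname, cname: {(Alpha, Ned), (Alpha, Vic), (Alpha, Xia), (Vega, Ned), (Vega, Vic), (Vega, Xia)}
Apply σ_{pname != Atlas}; surviving tuples: {(Argo, Ola), (Delta, Zed), (Gamma, Uma), (Helix, Kim), (Nova, Fay), (Omega, Ned)}
Taking the difference: {(Alpha, Ned), (Alpha, Vic), (Alpha, Xia), (Vega, Ned), (Vega, Vic), (Vega, Xia)}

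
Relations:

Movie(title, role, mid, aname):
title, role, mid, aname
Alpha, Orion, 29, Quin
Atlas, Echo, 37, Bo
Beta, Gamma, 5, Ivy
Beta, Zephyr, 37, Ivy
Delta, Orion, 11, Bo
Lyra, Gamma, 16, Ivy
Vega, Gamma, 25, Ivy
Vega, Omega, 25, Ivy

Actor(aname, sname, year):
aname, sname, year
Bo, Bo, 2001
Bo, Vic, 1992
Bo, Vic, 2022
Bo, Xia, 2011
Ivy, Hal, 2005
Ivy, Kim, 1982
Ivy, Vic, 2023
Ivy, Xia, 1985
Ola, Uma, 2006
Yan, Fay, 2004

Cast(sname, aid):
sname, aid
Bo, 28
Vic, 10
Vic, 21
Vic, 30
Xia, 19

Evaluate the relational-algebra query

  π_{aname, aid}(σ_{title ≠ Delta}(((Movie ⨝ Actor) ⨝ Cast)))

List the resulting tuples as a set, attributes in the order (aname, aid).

Natural join on aname: {(Atlas, Echo, 37, Bo, Bo, 2001), (Atlas, Echo, 37, Bo, Vic, 1992), (Atlas, Echo, 37, Bo, Vic, 2022), (Atlas, Echo, 37, Bo, Xia, 2011), (Beta, Gamma, 5, Ivy, Hal, 2005), (Beta, Gamma, 5, Ivy, Kim, 1982), (Beta, Gamma, 5, Ivy, Vic, 2023), (Beta, Gamma, 5, Ivy, Xia, 1985), (Beta, Zephyr, 37, Ivy, Hal, 2005), (Beta, Zephyr, 37, Ivy, Kim, 1982), (Beta, Zephyr, 37, Ivy, Vic, 2023), (Beta, Zephyr, 37, Ivy, Xia, 1985), (Delta, Orion, 11, Bo, Bo, 2001), (Delta, Orion, 11, Bo, Vic, 1992), (Delta, Orion, 11, Bo, Vic, 2022), (Delta, Orion, 11, Bo, Xia, 2011), (Lyra, Gamma, 16, Ivy, Hal, 2005), (Lyra, Gamma, 16, Ivy, Kim, 1982), (Lyra, Gamma, 16, Ivy, Vic, 2023), (Lyra, Gamma, 16, Ivy, Xia, 1985), (Vega, Gamma, 25, Ivy, Hal, 2005), (Vega, Gamma, 25, Ivy, Kim, 1982), (Vega, Gamma, 25, Ivy, Vic, 2023), (Vega, Gamma, 25, Ivy, Xia, 1985), (Vega, Omega, 25, Ivy, Hal, 2005), (Vega, Omega, 25, Ivy, Kim, 1982), (Vega, Omega, 25, Ivy, Vic, 2023), (Vega, Omega, 25, Ivy, Xia, 1985)}
Natural join on sname: {(Atlas, Echo, 37, Bo, Bo, 2001, 28), (Atlas, Echo, 37, Bo, Vic, 1992, 10), (Atlas, Echo, 37, Bo, Vic, 1992, 21), (Atlas, Echo, 37, Bo, Vic, 1992, 30), (Atlas, Echo, 37, Bo, Vic, 2022, 10), (Atlas, Echo, 37, Bo, Vic, 2022, 21), (Atlas, Echo, 37, Bo, Vic, 2022, 30), (Atlas, Echo, 37, Bo, Xia, 2011, 19), (Beta, Gamma, 5, Ivy, Vic, 2023, 10), (Beta, Gamma, 5, Ivy, Vic, 2023, 21), (Beta, Gamma, 5, Ivy, Vic, 2023, 30), (Beta, Gamma, 5, Ivy, Xia, 1985, 19), (Beta, Zephyr, 37, Ivy, Vic, 2023, 10), (Beta, Zephyr, 37, Ivy, Vic, 2023, 21), (Beta, Zephyr, 37, Ivy, Vic, 2023, 30), (Beta, Zephyr, 37, Ivy, Xia, 1985, 19), (Delta, Orion, 11, Bo, Bo, 2001, 28), (Delta, Orion, 11, Bo, Vic, 1992, 10), (Delta, Orion, 11, Bo, Vic, 1992, 21), (Delta, Orion, 11, Bo, Vic, 1992, 30), (Delta, Orion, 11, Bo, Vic, 2022, 10), (Delta, Orion, 11, Bo, Vic, 2022, 21), (Delta, Orion, 11, Bo, Vic, 2022, 30), (Delta, Orion, 11, Bo, Xia, 2011, 19), (Lyra, Gamma, 16, Ivy, Vic, 2023, 10), (Lyra, Gamma, 16, Ivy, Vic, 2023, 21), (Lyra, Gamma, 16, Ivy, Vic, 2023, 30), (Lyra, Gamma, 16, Ivy, Xia, 1985, 19), (Vega, Gamma, 25, Ivy, Vic, 2023, 10), (Vega, Gamma, 25, Ivy, Vic, 2023, 21), (Vega, Gamma, 25, Ivy, Vic, 2023, 30), (Vega, Gamma, 25, Ivy, Xia, 1985, 19), (Vega, Omega, 25, Ivy, Vic, 2023, 10), (Vega, Omega, 25, Ivy, Vic, 2023, 21), (Vega, Omega, 25, Ivy, Vic, 2023, 30), (Vega, Omega, 25, Ivy, Xia, 1985, 19)}
Selection title ≠ Delta: {(Atlas, Echo, 37, Bo, Bo, 2001, 28), (Atlas, Echo, 37, Bo, Vic, 1992, 10), (Atlas, Echo, 37, Bo, Vic, 1992, 21), (Atlas, Echo, 37, Bo, Vic, 1992, 30), (Atlas, Echo, 37, Bo, Vic, 2022, 10), (Atlas, Echo, 37, Bo, Vic, 2022, 21), (Atlas, Echo, 37, Bo, Vic, 2022, 30), (Atlas, Echo, 37, Bo, Xia, 2011, 19), (Beta, Gamma, 5, Ivy, Vic, 2023, 10), (Beta, Gamma, 5, Ivy, Vic, 2023, 21), (Beta, Gamma, 5, Ivy, Vic, 2023, 30), (Beta, Gamma, 5, Ivy, Xia, 1985, 19), (Beta, Zephyr, 37, Ivy, Vic, 2023, 10), (Beta, Zephyr, 37, Ivy, Vic, 2023, 21), (Beta, Zephyr, 37, Ivy, Vic, 2023, 30), (Beta, Zephyr, 37, Ivy, Xia, 1985, 19), (Lyra, Gamma, 16, Ivy, Vic, 2023, 10), (Lyra, Gamma, 16, Ivy, Vic, 2023, 21), (Lyra, Gamma, 16, Ivy, Vic, 2023, 30), (Lyra, Gamma, 16, Ivy, Xia, 1985, 19), (Vega, Gamma, 25, Ivy, Vic, 2023, 10), (Vega, Gamma, 25, Ivy, Vic, 2023, 21), (Vega, Gamma, 25, Ivy, Vic, 2023, 30), (Vega, Gamma, 25, Ivy, Xia, 1985, 19), (Vega, Omega, 25, Ivy, Vic, 2023, 10), (Vega, Omega, 25, Ivy, Vic, 2023, 21), (Vega, Omega, 25, Ivy, Vic, 2023, 30), (Vega, Omega, 25, Ivy, Xia, 1985, 19)}
Projecting to aname, aid (19 duplicate(s) eliminated): {(Bo, 10), (Bo, 19), (Bo, 21), (Bo, 28), (Bo, 30), (Ivy, 10), (Ivy, 19), (Ivy, 21), (Ivy, 30)}

{(Bo, 10), (Bo, 19), (Bo, 21), (Bo, 28), (Bo, 30), (Ivy, 10), (Ivy, 19), (Ivy, 21), (Ivy, 30)}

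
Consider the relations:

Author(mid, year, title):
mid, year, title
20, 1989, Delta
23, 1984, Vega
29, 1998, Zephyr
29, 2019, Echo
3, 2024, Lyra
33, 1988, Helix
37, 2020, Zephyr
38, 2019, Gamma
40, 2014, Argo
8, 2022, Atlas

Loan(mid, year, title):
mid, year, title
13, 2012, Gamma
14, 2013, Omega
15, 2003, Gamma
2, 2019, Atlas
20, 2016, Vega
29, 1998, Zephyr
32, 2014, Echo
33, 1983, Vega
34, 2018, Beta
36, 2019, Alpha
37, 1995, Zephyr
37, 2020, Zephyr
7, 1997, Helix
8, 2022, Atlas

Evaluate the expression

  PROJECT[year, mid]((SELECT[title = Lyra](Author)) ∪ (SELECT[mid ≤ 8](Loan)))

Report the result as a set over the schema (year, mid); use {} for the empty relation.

{(1997, 7), (2019, 2), (2022, 8), (2024, 3)}

Selection title = Lyra: {(3, 2024, Lyra)}
Selection mid ≤ 8: {(2, 2019, Atlas), (7, 1997, Helix), (8, 2022, Atlas)}
Set union of the two operands is {(2, 2019, Atlas), (3, 2024, Lyra), (7, 1997, Helix), (8, 2022, Atlas)}.
π[year, mid]: project onto (year, mid) → {(1997, 7), (2019, 2), (2022, 8), (2024, 3)}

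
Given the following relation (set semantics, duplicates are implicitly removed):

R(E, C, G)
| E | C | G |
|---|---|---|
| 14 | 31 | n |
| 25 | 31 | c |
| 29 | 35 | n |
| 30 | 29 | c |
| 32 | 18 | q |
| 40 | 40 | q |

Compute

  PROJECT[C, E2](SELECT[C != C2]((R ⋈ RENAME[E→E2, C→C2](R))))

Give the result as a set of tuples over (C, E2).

{(18, 40), (29, 25), (31, 29), (31, 30), (35, 14), (40, 32)}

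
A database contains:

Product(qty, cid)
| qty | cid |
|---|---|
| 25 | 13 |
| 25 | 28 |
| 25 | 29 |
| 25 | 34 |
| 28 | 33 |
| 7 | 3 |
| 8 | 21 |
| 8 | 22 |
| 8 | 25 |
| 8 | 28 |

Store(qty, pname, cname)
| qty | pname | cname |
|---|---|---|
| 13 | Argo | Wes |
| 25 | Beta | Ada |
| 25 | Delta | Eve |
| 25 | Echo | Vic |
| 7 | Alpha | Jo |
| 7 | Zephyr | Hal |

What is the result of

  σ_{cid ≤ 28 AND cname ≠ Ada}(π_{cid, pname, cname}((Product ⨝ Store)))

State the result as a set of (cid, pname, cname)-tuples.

Joining Product and Store on qty yields {(25, 13, Beta, Ada), (25, 13, Delta, Eve), (25, 13, Echo, Vic), (25, 28, Beta, Ada), (25, 28, Delta, Eve), (25, 28, Echo, Vic), (25, 29, Beta, Ada), (25, 29, Delta, Eve), (25, 29, Echo, Vic), (25, 34, Beta, Ada), (25, 34, Delta, Eve), (25, 34, Echo, Vic), (7, 3, Alpha, Jo), (7, 3, Zephyr, Hal)}.
Keep only column(s) cid, pname, cname: {(13, Beta, Ada), (13, Delta, Eve), (13, Echo, Vic), (28, Beta, Ada), (28, Delta, Eve), (28, Echo, Vic), (29, Beta, Ada), (29, Delta, Eve), (29, Echo, Vic), (3, Alpha, Jo), (3, Zephyr, Hal), (34, Beta, Ada), (34, Delta, Eve), (34, Echo, Vic)}
Filtering on cid ≤ 28 AND cname ≠ Ada leaves {(13, Delta, Eve), (13, Echo, Vic), (28, Delta, Eve), (28, Echo, Vic), (3, Alpha, Jo), (3, Zephyr, Hal)}.

{(13, Delta, Eve), (13, Echo, Vic), (28, Delta, Eve), (28, Echo, Vic), (3, Alpha, Jo), (3, Zephyr, Hal)}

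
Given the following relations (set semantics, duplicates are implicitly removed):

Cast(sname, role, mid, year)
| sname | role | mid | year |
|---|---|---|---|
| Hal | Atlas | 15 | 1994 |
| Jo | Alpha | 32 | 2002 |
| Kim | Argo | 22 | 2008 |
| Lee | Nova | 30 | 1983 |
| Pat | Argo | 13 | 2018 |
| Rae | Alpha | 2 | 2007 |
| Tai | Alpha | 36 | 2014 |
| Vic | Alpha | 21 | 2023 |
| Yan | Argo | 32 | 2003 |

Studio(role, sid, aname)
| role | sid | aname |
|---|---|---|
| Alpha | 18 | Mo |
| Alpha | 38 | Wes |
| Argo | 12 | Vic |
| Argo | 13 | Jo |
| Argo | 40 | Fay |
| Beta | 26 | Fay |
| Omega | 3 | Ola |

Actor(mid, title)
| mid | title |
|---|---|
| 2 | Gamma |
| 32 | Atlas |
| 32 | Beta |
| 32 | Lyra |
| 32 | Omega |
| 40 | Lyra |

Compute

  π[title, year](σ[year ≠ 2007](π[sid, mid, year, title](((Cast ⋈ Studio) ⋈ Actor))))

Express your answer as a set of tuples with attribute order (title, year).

{(Atlas, 2002), (Atlas, 2003), (Beta, 2002), (Beta, 2003), (Lyra, 2002), (Lyra, 2003), (Omega, 2002), (Omega, 2003)}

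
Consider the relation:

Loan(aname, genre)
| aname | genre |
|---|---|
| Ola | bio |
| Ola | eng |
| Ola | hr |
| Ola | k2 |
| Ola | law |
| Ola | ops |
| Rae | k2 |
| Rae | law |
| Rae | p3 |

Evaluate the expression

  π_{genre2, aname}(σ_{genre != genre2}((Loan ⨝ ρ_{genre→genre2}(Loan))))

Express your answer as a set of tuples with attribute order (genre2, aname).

{(bio, Ola), (eng, Ola), (hr, Ola), (k2, Ola), (k2, Rae), (law, Ola), (law, Rae), (ops, Ola), (p3, Rae)}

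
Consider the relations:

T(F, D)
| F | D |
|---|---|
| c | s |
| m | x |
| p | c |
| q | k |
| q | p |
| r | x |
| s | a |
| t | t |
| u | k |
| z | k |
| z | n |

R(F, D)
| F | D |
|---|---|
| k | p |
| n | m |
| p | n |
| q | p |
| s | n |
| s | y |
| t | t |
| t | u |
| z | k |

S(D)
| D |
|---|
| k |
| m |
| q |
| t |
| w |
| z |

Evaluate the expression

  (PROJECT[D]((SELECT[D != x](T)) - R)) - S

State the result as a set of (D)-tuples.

σ[D != x]: keep tuples satisfying D != x → {(c, s), (p, c), (q, k), (q, p), (s, a), (t, t), (u, k), (z, k), (z, n)}
Set difference of the two operands is {(c, s), (p, c), (q, k), (s, a), (u, k), (z, n)}.
Keep only column(s) D (1 duplicate(s) eliminated): {a, c, k, n, s}
Set difference of the two operands is {a, c, n, s}.

{a, c, n, s}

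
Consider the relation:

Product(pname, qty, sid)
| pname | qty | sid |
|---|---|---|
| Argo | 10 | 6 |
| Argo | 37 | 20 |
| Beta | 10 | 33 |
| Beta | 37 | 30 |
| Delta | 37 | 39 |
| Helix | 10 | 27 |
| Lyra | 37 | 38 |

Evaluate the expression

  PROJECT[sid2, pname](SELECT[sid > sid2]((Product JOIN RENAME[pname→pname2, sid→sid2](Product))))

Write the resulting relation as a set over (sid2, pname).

{(20, Beta), (20, Delta), (20, Lyra), (27, Beta), (30, Delta), (30, Lyra), (38, Delta), (6, Beta), (6, Helix)}

ρ[pname→pname2, sid→sid2]: schema becomes (pname2, qty, sid2); tuples unchanged.
Product ⋈ RENAME[pname→pname2, sid→sid2](Product) (natural join on qty): {(Argo, 10, 6, Argo, 6), (Argo, 10, 6, Beta, 33), (Argo, 10, 6, Helix, 27), (Argo, 37, 20, Argo, 20), (Argo, 37, 20, Beta, 30), (Argo, 37, 20, Delta, 39), (Argo, 37, 20, Lyra, 38), (Beta, 10, 33, Argo, 6), (Beta, 10, 33, Beta, 33), (Beta, 10, 33, Helix, 27), (Beta, 37, 30, Argo, 20), (Beta, 37, 30, Beta, 30), (Beta, 37, 30, Delta, 39), (Beta, 37, 30, Lyra, 38), (Delta, 37, 39, Argo, 20), (Delta, 37, 39, Beta, 30), (Delta, 37, 39, Delta, 39), (Delta, 37, 39, Lyra, 38), (Helix, 10, 27, Argo, 6), (Helix, 10, 27, Beta, 33), (Helix, 10, 27, Helix, 27), (Lyra, 37, 38, Argo, 20), (Lyra, 37, 38, Beta, 30), (Lyra, 37, 38, Delta, 39), (Lyra, 37, 38, Lyra, 38)}
Apply σ_{sid > sid2}; surviving tuples: {(Beta, 10, 33, Argo, 6), (Beta, 10, 33, Helix, 27), (Beta, 37, 30, Argo, 20), (Delta, 37, 39, Argo, 20), (Delta, 37, 39, Beta, 30), (Delta, 37, 39, Lyra, 38), (Helix, 10, 27, Argo, 6), (Lyra, 37, 38, Argo, 20), (Lyra, 37, 38, Beta, 30)}
Keep only column(s) sid2, pname: {(20, Beta), (20, Delta), (20, Lyra), (27, Beta), (30, Delta), (30, Lyra), (38, Delta), (6, Beta), (6, Helix)}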